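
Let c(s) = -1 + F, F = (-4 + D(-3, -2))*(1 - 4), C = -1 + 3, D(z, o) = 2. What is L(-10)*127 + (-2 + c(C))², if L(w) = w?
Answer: -1261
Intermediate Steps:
C = 2
F = 6 (F = (-4 + 2)*(1 - 4) = -2*(-3) = 6)
c(s) = 5 (c(s) = -1 + 6 = 5)
L(-10)*127 + (-2 + c(C))² = -10*127 + (-2 + 5)² = -1270 + 3² = -1270 + 9 = -1261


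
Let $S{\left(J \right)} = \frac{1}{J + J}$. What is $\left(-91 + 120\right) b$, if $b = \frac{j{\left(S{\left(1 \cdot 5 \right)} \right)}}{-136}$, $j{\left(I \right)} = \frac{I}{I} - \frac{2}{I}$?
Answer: $\frac{551}{136} \approx 4.0515$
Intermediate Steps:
$S{\left(J \right)} = \frac{1}{2 J}$
$j{\left(I \right)} = 1 - \frac{2}{I}$
$b = \frac{19}{136}$ ($b = \frac{\frac{1}{\frac{1}{2} \frac{1}{1 \cdot 5}} \left(-2 + \frac{1}{2 \cdot 1 \cdot 5}\right)}{-136} = \frac{-2 + \frac{1}{2 \cdot 5}}{\frac{1}{2} \cdot \frac{1}{5}} \left(- \frac{1}{136}\right) = \frac{-2 + \frac{1}{2} \cdot \frac{1}{5}}{\frac{1}{2} \cdot \frac{1}{5}} \left(- \frac{1}{136}\right) = \frac{1}{\frac{1}{10}} \left(-2 + \frac{1}{10}\right) \left(- \frac{1}{136}\right) = 10 \left(- \frac{19}{10}\right) \left(- \frac{1}{136}\right) = \left(-19\right) \left(- \frac{1}{136}\right) = \frac{19}{136} \approx 0.13971$)
$\left(-91 + 120\right) b = \left(-91 + 120\right) \frac{19}{136} = 29 \cdot \frac{19}{136} = \frac{551}{136}$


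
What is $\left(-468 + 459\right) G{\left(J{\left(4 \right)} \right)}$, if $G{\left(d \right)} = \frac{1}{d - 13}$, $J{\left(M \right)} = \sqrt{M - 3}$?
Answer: $\frac{3}{4} \approx 0.75$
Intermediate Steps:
$J{\left(M \right)} = \sqrt{-3 + M}$
$G{\left(d \right)} = \frac{1}{-13 + d}$
$\left(-468 + 459\right) G{\left(J{\left(4 \right)} \right)} = \frac{-468 + 459}{-13 + \sqrt{-3 + 4}} = - \frac{9}{-13 + \sqrt{1}} = - \frac{9}{-13 + 1} = - \frac{9}{-12} = \left(-9\right) \left(- \frac{1}{12}\right) = \frac{3}{4}$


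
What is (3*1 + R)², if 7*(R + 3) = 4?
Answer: 16/49 ≈ 0.32653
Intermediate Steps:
R = -17/7 (R = -3 + (⅐)*4 = -3 + 4/7 = -17/7 ≈ -2.4286)
(3*1 + R)² = (3*1 - 17/7)² = (3 - 17/7)² = (4/7)² = 16/49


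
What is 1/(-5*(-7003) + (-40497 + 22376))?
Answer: 1/16894 ≈ 5.9193e-5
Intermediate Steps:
1/(-5*(-7003) + (-40497 + 22376)) = 1/(35015 - 18121) = 1/16894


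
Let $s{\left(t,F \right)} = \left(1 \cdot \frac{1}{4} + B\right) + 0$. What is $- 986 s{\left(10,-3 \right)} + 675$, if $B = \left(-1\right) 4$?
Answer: $\frac{8745}{2} \approx 4372.5$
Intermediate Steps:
$B = -4$
$s{\left(t,F \right)} = - \frac{15}{4}$ ($s{\left(t,F \right)} = \left(1 \cdot \frac{1}{4} - 4\right) + 0 = \left(\frac{1}{4} - 4\right) + 0 = - \frac{15}{4} + 0 = - \frac{15}{4}$)
$- 986 s{\left(10,-3 \right)} + 675 = \left(-986\right) \left(- \frac{15}{4}\right) + 675 = \frac{7395}{2} + 675 = \frac{8745}{2}$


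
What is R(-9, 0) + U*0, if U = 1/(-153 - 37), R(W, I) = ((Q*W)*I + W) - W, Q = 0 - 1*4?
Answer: 0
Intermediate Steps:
Q = -4 (Q = 0 - 4 = -4)
R(W, I) = -4*I*W (R(W, I) = ((-4*W)*I + W) - W = (-4*I*W + W) - W = (W - 4*I*W) - W = -4*I*W)
U = -1/190 (U = 1/(-190) = -1/190 ≈ -0.0052632)
R(-9, 0) + U*0 = -4*0*(-9) - 1/190*0 = 0 + 0 = 0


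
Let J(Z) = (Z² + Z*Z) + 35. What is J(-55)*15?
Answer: 91275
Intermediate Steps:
J(Z) = 35 + 2*Z² (J(Z) = (Z² + Z²) + 35 = 2*Z² + 35 = 35 + 2*Z²)
J(-55)*15 = (35 + 2*(-55)²)*15 = (35 + 2*3025)*15 = (35 + 6050)*15 = 6085*15 = 91275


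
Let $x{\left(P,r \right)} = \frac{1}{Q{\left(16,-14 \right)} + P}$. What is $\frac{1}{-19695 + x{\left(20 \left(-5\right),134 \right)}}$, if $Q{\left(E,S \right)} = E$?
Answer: $- \frac{84}{1654381} \approx -5.0774 \cdot 10^{-5}$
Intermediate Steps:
$x{\left(P,r \right)} = \frac{1}{16 + P}$
$\frac{1}{-19695 + x{\left(20 \left(-5\right),134 \right)}} = \frac{1}{-19695 + \frac{1}{16 + 20 \left(-5\right)}} = \frac{1}{-19695 + \frac{1}{16 - 100}} = \frac{1}{-19695 + \frac{1}{-84}} = \frac{1}{-19695 - \frac{1}{84}} = \frac{1}{- \frac{1654381}{84}} = - \frac{84}{1654381}$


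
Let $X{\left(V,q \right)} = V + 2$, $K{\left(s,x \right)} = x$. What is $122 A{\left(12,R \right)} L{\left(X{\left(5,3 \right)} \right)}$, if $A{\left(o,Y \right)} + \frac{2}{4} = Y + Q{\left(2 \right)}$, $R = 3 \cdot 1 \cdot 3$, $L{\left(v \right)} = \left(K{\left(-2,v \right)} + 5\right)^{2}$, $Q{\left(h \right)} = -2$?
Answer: $114192$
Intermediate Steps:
$X{\left(V,q \right)} = 2 + V$
$L{\left(v \right)} = \left(5 + v\right)^{2}$ ($L{\left(v \right)} = \left(v + 5\right)^{2} = \left(5 + v\right)^{2}$)
$R = 9$ ($R = 3 \cdot 3 = 9$)
$A{\left(o,Y \right)} = - \frac{5}{2} + Y$ ($A{\left(o,Y \right)} = - \frac{1}{2} + \left(Y - 2\right) = - \frac{1}{2} + \left(-2 + Y\right) = - \frac{5}{2} + Y$)
$122 A{\left(12,R \right)} L{\left(X{\left(5,3 \right)} \right)} = 122 \left(- \frac{5}{2} + 9\right) \left(5 + \left(2 + 5\right)\right)^{2} = 122 \cdot \frac{13}{2} \left(5 + 7\right)^{2} = 793 \cdot 12^{2} = 793 \cdot 144 = 114192$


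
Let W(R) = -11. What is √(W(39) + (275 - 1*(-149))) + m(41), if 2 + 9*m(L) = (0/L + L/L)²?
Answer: -⅑ + √413 ≈ 20.211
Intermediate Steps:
m(L) = -⅑ (m(L) = -2/9 + (0/L + L/L)²/9 = -2/9 + (0 + 1)²/9 = -2/9 + (⅑)*1² = -2/9 + (⅑)*1 = -2/9 + ⅑ = -⅑)
√(W(39) + (275 - 1*(-149))) + m(41) = √(-11 + (275 - 1*(-149))) - ⅑ = √(-11 + (275 + 149)) - ⅑ = √(-11 + 424) - ⅑ = √413 - ⅑ = -⅑ + √413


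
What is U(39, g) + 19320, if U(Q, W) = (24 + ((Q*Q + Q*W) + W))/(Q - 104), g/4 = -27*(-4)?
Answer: 247395/13 ≈ 19030.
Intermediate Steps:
g = 432 (g = 4*(-27*(-4)) = 4*108 = 432)
U(Q, W) = (24 + W + Q² + Q*W)/(-104 + Q) (U(Q, W) = (24 + ((Q² + Q*W) + W))/(-104 + Q) = (24 + (W + Q² + Q*W))/(-104 + Q) = (24 + W + Q² + Q*W)/(-104 + Q))
U(39, g) + 19320 = (24 + 432 + 39² + 39*432)/(-104 + 39) + 19320 = (24 + 432 + 1521 + 16848)/(-65) + 19320 = -1/65*18825 + 19320 = -3765/13 + 19320 = 247395/13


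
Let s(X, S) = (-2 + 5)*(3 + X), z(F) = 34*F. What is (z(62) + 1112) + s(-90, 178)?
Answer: 2959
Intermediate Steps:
s(X, S) = 9 + 3*X (s(X, S) = 3*(3 + X) = 9 + 3*X)
(z(62) + 1112) + s(-90, 178) = (34*62 + 1112) + (9 + 3*(-90)) = (2108 + 1112) + (9 - 270) = 3220 - 261 = 2959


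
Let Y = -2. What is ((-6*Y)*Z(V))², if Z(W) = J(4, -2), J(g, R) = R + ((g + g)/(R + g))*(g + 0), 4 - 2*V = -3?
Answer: 28224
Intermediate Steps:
V = 7/2 (V = 2 - ½*(-3) = 2 + 3/2 = 7/2 ≈ 3.5000)
J(g, R) = R + 2*g²/(R + g) (J(g, R) = R + ((2*g)/(R + g))*g = R + (2*g/(R + g))*g = R + 2*g²/(R + g))
Z(W) = 14 (Z(W) = ((-2)² + 2*4² - 2*4)/(-2 + 4) = (4 + 2*16 - 8)/2 = (4 + 32 - 8)/2 = (½)*28 = 14)
((-6*Y)*Z(V))² = (-6*(-2)*14)² = (12*14)² = 168² = 28224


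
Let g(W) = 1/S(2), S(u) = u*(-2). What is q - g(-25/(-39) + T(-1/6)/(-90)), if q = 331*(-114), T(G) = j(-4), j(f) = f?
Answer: -150935/4 ≈ -37734.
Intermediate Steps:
T(G) = -4
S(u) = -2*u
q = -37734
g(W) = -1/4 (g(W) = 1/(-2*2) = 1/(-4) = -1/4)
q - g(-25/(-39) + T(-1/6)/(-90)) = -37734 - 1*(-1/4) = -37734 + 1/4 = -150935/4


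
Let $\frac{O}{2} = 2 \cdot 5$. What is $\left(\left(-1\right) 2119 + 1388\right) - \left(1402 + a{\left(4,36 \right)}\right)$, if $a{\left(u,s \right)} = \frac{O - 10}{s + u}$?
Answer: $- \frac{8533}{4} \approx -2133.3$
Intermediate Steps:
$O = 20$ ($O = 2 \cdot 2 \cdot 5 = 2 \cdot 10 = 20$)
$a{\left(u,s \right)} = \frac{10}{s + u}$ ($a{\left(u,s \right)} = \frac{20 - 10}{s + u} = \frac{10}{s + u}$)
$\left(\left(-1\right) 2119 + 1388\right) - \left(1402 + a{\left(4,36 \right)}\right) = \left(\left(-1\right) 2119 + 1388\right) - \left(1402 + \frac{10}{36 + 4}\right) = \left(-2119 + 1388\right) - \left(1402 + \frac{10}{40}\right) = -731 - \left(1402 + 10 \cdot \frac{1}{40}\right) = -731 - \frac{5609}{4} = - \frac{8533}{4}$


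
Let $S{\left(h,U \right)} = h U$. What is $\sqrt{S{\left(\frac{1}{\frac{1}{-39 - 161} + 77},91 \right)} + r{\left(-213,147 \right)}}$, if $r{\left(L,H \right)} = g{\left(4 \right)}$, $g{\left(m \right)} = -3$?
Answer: $\frac{i \sqrt{47902867}}{5133} \approx 1.3484 i$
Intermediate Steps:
$r{\left(L,H \right)} = -3$
$S{\left(h,U \right)} = U h$
$\sqrt{S{\left(\frac{1}{\frac{1}{-39 - 161} + 77},91 \right)} + r{\left(-213,147 \right)}} = \sqrt{\frac{91}{\frac{1}{-39 - 161} + 77} - 3} = \sqrt{\frac{91}{\frac{1}{-200} + 77} - 3} = \sqrt{\frac{91}{- \frac{1}{200} + 77} - 3} = \sqrt{\frac{91}{\frac{15399}{200}} - 3} = \sqrt{91 \cdot \frac{200}{15399} - 3} = \sqrt{\frac{18200}{15399} - 3} = \sqrt{- \frac{27997}{15399}} = \frac{i \sqrt{47902867}}{5133}$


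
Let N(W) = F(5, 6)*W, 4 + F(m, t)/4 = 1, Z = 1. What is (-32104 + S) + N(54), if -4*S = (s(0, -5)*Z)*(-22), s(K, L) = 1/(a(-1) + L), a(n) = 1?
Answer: -262027/8 ≈ -32753.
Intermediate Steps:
F(m, t) = -12 (F(m, t) = -16 + 4*1 = -16 + 4 = -12)
s(K, L) = 1/(1 + L)
S = -11/8 (S = -1/(1 - 5)*(-22)/4 = -1/(-4)*(-22)/4 = -(-¼*1)*(-22)/4 = -(-1)*(-22)/16 = -¼*11/2 = -11/8 ≈ -1.3750)
N(W) = -12*W
(-32104 + S) + N(54) = (-32104 - 11/8) - 12*54 = -256843/8 - 648 = -262027/8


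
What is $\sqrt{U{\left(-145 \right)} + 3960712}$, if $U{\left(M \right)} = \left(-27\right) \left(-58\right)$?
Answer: $\sqrt{3962278} \approx 1990.5$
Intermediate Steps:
$U{\left(M \right)} = 1566$
$\sqrt{U{\left(-145 \right)} + 3960712} = \sqrt{1566 + 3960712} = \sqrt{3962278}$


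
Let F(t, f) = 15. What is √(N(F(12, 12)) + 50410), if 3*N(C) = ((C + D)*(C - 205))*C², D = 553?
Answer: I*√8043590 ≈ 2836.1*I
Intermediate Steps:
N(C) = C²*(-205 + C)*(553 + C)/3 (N(C) = (((C + 553)*(C - 205))*C²)/3 = (((553 + C)*(-205 + C))*C²)/3 = (((-205 + C)*(553 + C))*C²)/3 = (C²*(-205 + C)*(553 + C))/3 = C²*(-205 + C)*(553 + C)/3)
√(N(F(12, 12)) + 50410) = √((⅓)*15²*(-113365 + 15² + 348*15) + 50410) = √((⅓)*225*(-113365 + 225 + 5220) + 50410) = √((⅓)*225*(-107920) + 50410) = √(-8094000 + 50410) = √(-8043590) = I*√8043590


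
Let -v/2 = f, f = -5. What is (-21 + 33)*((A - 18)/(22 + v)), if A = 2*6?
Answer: -9/4 ≈ -2.2500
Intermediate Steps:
v = 10 (v = -2*(-5) = 10)
A = 12
(-21 + 33)*((A - 18)/(22 + v)) = (-21 + 33)*((12 - 18)/(22 + 10)) = 12*(-6/32) = 12*(-6*1/32) = 12*(-3/16) = -9/4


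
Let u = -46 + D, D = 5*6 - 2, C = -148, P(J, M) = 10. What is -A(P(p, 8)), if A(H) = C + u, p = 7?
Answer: 166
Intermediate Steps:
D = 28 (D = 30 - 2 = 28)
u = -18 (u = -46 + 28 = -18)
A(H) = -166 (A(H) = -148 - 18 = -166)
-A(P(p, 8)) = -1*(-166) = 166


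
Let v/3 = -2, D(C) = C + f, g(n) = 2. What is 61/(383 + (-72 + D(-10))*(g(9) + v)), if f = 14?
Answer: 61/655 ≈ 0.093130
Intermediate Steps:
D(C) = 14 + C (D(C) = C + 14 = 14 + C)
v = -6 (v = 3*(-2) = -6)
61/(383 + (-72 + D(-10))*(g(9) + v)) = 61/(383 + (-72 + (14 - 10))*(2 - 6)) = 61/(383 + (-72 + 4)*(-4)) = 61/(383 - 68*(-4)) = 61/(383 + 272) = 61/655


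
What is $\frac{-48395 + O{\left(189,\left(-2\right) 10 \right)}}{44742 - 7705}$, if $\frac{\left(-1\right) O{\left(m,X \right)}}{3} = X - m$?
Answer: $- \frac{6824}{5291} \approx -1.2897$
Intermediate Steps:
$O{\left(m,X \right)} = - 3 X + 3 m$ ($O{\left(m,X \right)} = - 3 \left(X - m\right) = - 3 X + 3 m$)
$\frac{-48395 + O{\left(189,\left(-2\right) 10 \right)}}{44742 - 7705} = \frac{-48395 + \left(- 3 \left(\left(-2\right) 10\right) + 3 \cdot 189\right)}{44742 - 7705} = \frac{-48395 + \left(\left(-3\right) \left(-20\right) + 567\right)}{37037} = \left(-48395 + \left(60 + 567\right)\right) \frac{1}{37037} = \left(-48395 + 627\right) \frac{1}{37037} = \left(-47768\right) \frac{1}{37037} = - \frac{6824}{5291}$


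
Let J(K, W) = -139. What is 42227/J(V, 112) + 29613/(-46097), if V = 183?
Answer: -1950654226/6407483 ≈ -304.43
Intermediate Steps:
42227/J(V, 112) + 29613/(-46097) = 42227/(-139) + 29613/(-46097) = 42227*(-1/139) + 29613*(-1/46097) = -42227/139 - 29613/46097 = -1950654226/6407483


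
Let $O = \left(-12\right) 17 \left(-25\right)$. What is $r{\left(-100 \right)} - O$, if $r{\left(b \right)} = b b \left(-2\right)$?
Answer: $-25100$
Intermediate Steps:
$O = 5100$ ($O = \left(-204\right) \left(-25\right) = 5100$)
$r{\left(b \right)} = - 2 b^{2}$ ($r{\left(b \right)} = b \left(- 2 b\right) = - 2 b^{2}$)
$r{\left(-100 \right)} - O = - 2 \left(-100\right)^{2} - 5100 = \left(-2\right) 10000 - 5100 = -20000 - 5100 = -25100$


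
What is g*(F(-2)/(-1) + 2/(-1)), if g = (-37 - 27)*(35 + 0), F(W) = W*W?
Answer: 13440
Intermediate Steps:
F(W) = W²
g = -2240 (g = -64*35 = -2240)
g*(F(-2)/(-1) + 2/(-1)) = -2240*((-2)²/(-1) + 2/(-1)) = -2240*(4*(-1) + 2*(-1)) = -2240*(-4 - 2) = -2240*(-6) = 13440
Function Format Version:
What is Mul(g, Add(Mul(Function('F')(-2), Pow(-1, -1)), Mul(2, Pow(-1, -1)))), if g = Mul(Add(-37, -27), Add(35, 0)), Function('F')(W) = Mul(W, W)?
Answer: 13440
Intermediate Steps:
Function('F')(W) = Pow(W, 2)
g = -2240 (g = Mul(-64, 35) = -2240)
Mul(g, Add(Mul(Function('F')(-2), Pow(-1, -1)), Mul(2, Pow(-1, -1)))) = Mul(-2240, Add(Mul(Pow(-2, 2), Pow(-1, -1)), Mul(2, Pow(-1, -1)))) = Mul(-2240, Add(Mul(4, -1), Mul(2, -1))) = Mul(-2240, Add(-4, -2)) = Mul(-2240, -6) = 13440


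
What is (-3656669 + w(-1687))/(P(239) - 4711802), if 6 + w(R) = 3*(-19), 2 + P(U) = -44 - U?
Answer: 3656732/4712087 ≈ 0.77603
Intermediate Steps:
P(U) = -46 - U (P(U) = -2 + (-44 - U) = -46 - U)
w(R) = -63 (w(R) = -6 + 3*(-19) = -6 - 57 = -63)
(-3656669 + w(-1687))/(P(239) - 4711802) = (-3656669 - 63)/((-46 - 1*239) - 4711802) = -3656732/((-46 - 239) - 4711802) = -3656732/(-285 - 4711802) = -3656732/(-4712087) = -3656732*(-1/4712087) = 3656732/4712087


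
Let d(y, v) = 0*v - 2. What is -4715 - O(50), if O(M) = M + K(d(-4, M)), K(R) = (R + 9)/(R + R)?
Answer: -19053/4 ≈ -4763.3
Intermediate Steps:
d(y, v) = -2 (d(y, v) = 0 - 2 = -2)
K(R) = (9 + R)/(2*R) (K(R) = (9 + R)/((2*R)) = (9 + R)*(1/(2*R)) = (9 + R)/(2*R))
O(M) = -7/4 + M (O(M) = M + (1/2)*(9 - 2)/(-2) = M + (1/2)*(-1/2)*7 = M - 7/4 = -7/4 + M)
-4715 - O(50) = -4715 - (-7/4 + 50) = -4715 - 1*193/4 = -4715 - 193/4 = -19053/4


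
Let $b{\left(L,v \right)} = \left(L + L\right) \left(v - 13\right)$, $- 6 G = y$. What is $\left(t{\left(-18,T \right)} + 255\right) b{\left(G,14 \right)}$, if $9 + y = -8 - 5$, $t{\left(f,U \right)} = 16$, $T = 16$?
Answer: $\frac{5962}{3} \approx 1987.3$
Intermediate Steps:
$y = -22$ ($y = -9 - 13 = -22$)
$G = \frac{11}{3}$ ($G = \left(- \frac{1}{6}\right) \left(-22\right) = \frac{11}{3} \approx 3.6667$)
$b{\left(L,v \right)} = 2 L \left(-13 + v\right)$
$\left(t{\left(-18,T \right)} + 255\right) b{\left(G,14 \right)} = \left(16 + 255\right) 2 \cdot \frac{11}{3} \left(-13 + 14\right) = 271 \cdot 2 \cdot \frac{11}{3} \cdot 1 = 271 \cdot \frac{22}{3} = \frac{5962}{3}$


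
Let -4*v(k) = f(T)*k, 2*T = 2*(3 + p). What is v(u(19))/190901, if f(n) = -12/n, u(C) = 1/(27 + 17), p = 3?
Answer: 1/16799288 ≈ 5.9526e-8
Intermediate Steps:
u(C) = 1/44
T = 6 (T = (2*(3 + 3))/2 = (2*6)/2 = (½)*12 = 6)
v(k) = k/2 (v(k) = -(-12/6)*k/4 = -(-12*⅙)*k/4 = -(-1)*k/2 = k/2)
v(u(19))/190901 = ((½)*(1/44))/190901 = (1/88)*(1/190901) = 1/16799288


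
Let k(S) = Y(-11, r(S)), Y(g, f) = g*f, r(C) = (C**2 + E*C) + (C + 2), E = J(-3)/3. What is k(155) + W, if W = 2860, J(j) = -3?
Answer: -261437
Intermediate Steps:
E = -1 (E = -3/3 = -3*1/3 = -1)
r(C) = 2 + C**2 (r(C) = (C**2 - C) + (C + 2) = (C**2 - C) + (2 + C) = 2 + C**2)
Y(g, f) = f*g
k(S) = -22 - 11*S**2 (k(S) = (2 + S**2)*(-11) = -22 - 11*S**2)
k(155) + W = (-22 - 11*155**2) + 2860 = (-22 - 11*24025) + 2860 = (-22 - 264275) + 2860 = -264297 + 2860 = -261437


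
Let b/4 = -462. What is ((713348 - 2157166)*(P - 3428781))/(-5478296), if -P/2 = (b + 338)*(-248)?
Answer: -3015948827569/2739148 ≈ -1.1011e+6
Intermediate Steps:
b = -1848 (b = 4*(-462) = -1848)
P = -748960 (P = -2*(-1848 + 338)*(-248) = -(-3020)*(-248) = -2*374480 = -748960)
((713348 - 2157166)*(P - 3428781))/(-5478296) = ((713348 - 2157166)*(-748960 - 3428781))/(-5478296) = -1443818*(-4177741)*(-1/5478296) = 6031897655138*(-1/5478296) = -3015948827569/2739148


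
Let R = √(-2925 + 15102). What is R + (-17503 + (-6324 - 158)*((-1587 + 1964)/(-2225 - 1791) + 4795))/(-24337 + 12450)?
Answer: 62444953687/23869096 + 3*√1353 ≈ 2726.5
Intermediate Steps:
R = 3*√1353 (R = √12177 = 3*√1353 ≈ 110.35)
R + (-17503 + (-6324 - 158)*((-1587 + 1964)/(-2225 - 1791) + 4795))/(-24337 + 12450) = 3*√1353 + (-17503 + (-6324 - 158)*((-1587 + 1964)/(-2225 - 1791) + 4795))/(-24337 + 12450) = 3*√1353 + (-17503 - 6482*(377/(-4016) + 4795))/(-11887) = 3*√1353 + (-17503 - 6482*(377*(-1/4016) + 4795))*(-1/11887) = 3*√1353 + (-17503 - 6482*(-377/4016 + 4795))*(-1/11887) = 3*√1353 + (-17503 - 6482*19256343/4016)*(-1/11887) = 3*√1353 + (-17503 - 62409807663/2008)*(-1/11887) = 3*√1353 - 62444953687/2008*(-1/11887) = 3*√1353 + 62444953687/23869096 = 62444953687/23869096 + 3*√1353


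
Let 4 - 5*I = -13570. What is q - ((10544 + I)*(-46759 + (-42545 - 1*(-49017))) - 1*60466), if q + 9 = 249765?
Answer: 2672337488/5 ≈ 5.3447e+8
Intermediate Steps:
q = 249756 (q = -9 + 249765 = 249756)
I = 13574/5 (I = ⅘ - ⅕*(-13570) = ⅘ + 2714 = 13574/5 ≈ 2714.8)
q - ((10544 + I)*(-46759 + (-42545 - 1*(-49017))) - 1*60466) = 249756 - ((10544 + 13574/5)*(-46759 + (-42545 - 1*(-49017))) - 1*60466) = 249756 - (66294*(-46759 + (-42545 + 49017))/5 - 60466) = 249756 - (66294*(-46759 + 6472)/5 - 60466) = 249756 - ((66294/5)*(-40287) - 60466) = 249756 - (-2670786378/5 - 60466) = 249756 - 1*(-2671088708/5) = 249756 + 2671088708/5 = 2672337488/5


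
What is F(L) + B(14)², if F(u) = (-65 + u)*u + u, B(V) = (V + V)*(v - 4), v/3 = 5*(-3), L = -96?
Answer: 1897744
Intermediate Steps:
v = -45 (v = 3*(5*(-3)) = 3*(-15) = -45)
B(V) = -98*V (B(V) = (V + V)*(-45 - 4) = (2*V)*(-49) = -98*V)
F(u) = u + u*(-65 + u) (F(u) = u*(-65 + u) + u = u + u*(-65 + u))
F(L) + B(14)² = -96*(-64 - 96) + (-98*14)² = -96*(-160) + (-1372)² = 15360 + 1882384 = 1897744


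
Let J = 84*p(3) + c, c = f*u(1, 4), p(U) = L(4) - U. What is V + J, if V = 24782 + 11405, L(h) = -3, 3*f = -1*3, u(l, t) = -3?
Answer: 35686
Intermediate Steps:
f = -1 (f = (-1*3)/3 = (1/3)*(-3) = -1)
p(U) = -3 - U
c = 3 (c = -1*(-3) = 3)
V = 36187
J = -501 (J = 84*(-3 - 1*3) + 3 = 84*(-3 - 3) + 3 = 84*(-6) + 3 = -504 + 3 = -501)
V + J = 36187 - 501 = 35686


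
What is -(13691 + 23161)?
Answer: -36852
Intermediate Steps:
-(13691 + 23161) = -1*36852 = -36852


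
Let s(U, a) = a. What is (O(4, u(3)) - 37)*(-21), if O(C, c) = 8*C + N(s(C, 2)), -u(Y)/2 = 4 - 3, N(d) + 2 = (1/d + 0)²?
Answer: 567/4 ≈ 141.75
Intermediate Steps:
N(d) = -2 + d⁻² (N(d) = -2 + (1/d + 0)² = -2 + (1/d)² = -2 + d⁻²)
u(Y) = -2 (u(Y) = -2*(4 - 3) = -2*1 = -2)
O(C, c) = -7/4 + 8*C (O(C, c) = 8*C + (-2 + 2⁻²) = 8*C + (-2 + ¼) = 8*C - 7/4 = -7/4 + 8*C)
(O(4, u(3)) - 37)*(-21) = ((-7/4 + 8*4) - 37)*(-21) = ((-7/4 + 32) - 37)*(-21) = (121/4 - 37)*(-21) = -27/4*(-21) = 567/4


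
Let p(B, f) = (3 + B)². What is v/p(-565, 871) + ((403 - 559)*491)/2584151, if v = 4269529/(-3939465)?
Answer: -95316095055137039/3215346377574542460 ≈ -0.029644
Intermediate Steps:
v = -4269529/3939465 (v = 4269529*(-1/3939465) = -4269529/3939465 ≈ -1.0838)
v/p(-565, 871) + ((403 - 559)*491)/2584151 = -4269529/(3939465*(3 - 565)²) + ((403 - 559)*491)/2584151 = -4269529/(3939465*((-562)²)) - 156*491*(1/2584151) = -4269529/3939465/315844 - 76596*1/2584151 = -4269529/3939465*1/315844 - 76596/2584151 = -4269529/1244256383460 - 76596/2584151 = -95316095055137039/3215346377574542460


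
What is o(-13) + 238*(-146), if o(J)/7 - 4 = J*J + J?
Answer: -33628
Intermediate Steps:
o(J) = 28 + 7*J + 7*J² (o(J) = 28 + 7*(J*J + J) = 28 + 7*(J² + J) = 28 + 7*(J + J²) = 28 + (7*J + 7*J²) = 28 + 7*J + 7*J²)
o(-13) + 238*(-146) = (28 + 7*(-13) + 7*(-13)²) + 238*(-146) = (28 - 91 + 7*169) - 34748 = (28 - 91 + 1183) - 34748 = 1120 - 34748 = -33628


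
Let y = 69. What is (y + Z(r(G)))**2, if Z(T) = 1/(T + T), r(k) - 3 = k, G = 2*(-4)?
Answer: 474721/100 ≈ 4747.2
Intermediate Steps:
G = -8
r(k) = 3 + k
Z(T) = 1/(2*T)
(y + Z(r(G)))**2 = (69 + 1/(2*(3 - 8)))**2 = (69 + (1/2)/(-5))**2 = (69 + (1/2)*(-1/5))**2 = (69 - 1/10)**2 = (689/10)**2 = 474721/100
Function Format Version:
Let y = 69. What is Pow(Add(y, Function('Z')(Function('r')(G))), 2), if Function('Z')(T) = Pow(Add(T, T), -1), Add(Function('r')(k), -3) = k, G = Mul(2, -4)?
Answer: Rational(474721, 100) ≈ 4747.2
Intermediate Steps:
G = -8
Function('r')(k) = Add(3, k)
Function('Z')(T) = Mul(Rational(1, 2), Pow(T, -1)) (Function('Z')(T) = Pow(Mul(2, T), -1) = Mul(Rational(1, 2), Pow(T, -1)))
Pow(Add(y, Function('Z')(Function('r')(G))), 2) = Pow(Add(69, Mul(Rational(1, 2), Pow(Add(3, -8), -1))), 2) = Pow(Add(69, Mul(Rational(1, 2), Pow(-5, -1))), 2) = Pow(Add(69, Mul(Rational(1, 2), Rational(-1, 5))), 2) = Pow(Add(69, Rational(-1, 10)), 2) = Pow(Rational(689, 10), 2) = Rational(474721, 100)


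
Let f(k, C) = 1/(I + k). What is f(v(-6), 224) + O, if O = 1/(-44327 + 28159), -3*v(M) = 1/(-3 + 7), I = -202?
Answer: -196441/39207400 ≈ -0.0050103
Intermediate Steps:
v(M) = -1/12 (v(M) = -1/(3*(-3 + 7)) = -⅓/4 = -⅓*¼ = -1/12)
f(k, C) = 1/(-202 + k)
O = -1/16168 (O = 1/(-16168) = -1/16168 ≈ -6.1851e-5)
f(v(-6), 224) + O = 1/(-202 - 1/12) - 1/16168 = 1/(-2425/12) - 1/16168 = -12/2425 - 1/16168 = -196441/39207400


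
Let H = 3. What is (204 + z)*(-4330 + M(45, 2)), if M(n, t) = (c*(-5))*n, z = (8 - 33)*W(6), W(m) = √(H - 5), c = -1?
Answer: -837420 + 102625*I*√2 ≈ -8.3742e+5 + 1.4513e+5*I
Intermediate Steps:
W(m) = I*√2 (W(m) = √(3 - 5) = √(-2) = I*√2)
z = -25*I*√2 (z = (8 - 33)*(I*√2) = -25*I*√2 ≈ -35.355*I)
M(n, t) = 5*n (M(n, t) = (-1*(-5))*n = 5*n)
(204 + z)*(-4330 + M(45, 2)) = (204 - 25*I*√2)*(-4330 + 5*45) = (204 - 25*I*√2)*(-4330 + 225) = (204 - 25*I*√2)*(-4105) = -837420 + 102625*I*√2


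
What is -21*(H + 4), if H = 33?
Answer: -777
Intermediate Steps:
-21*(H + 4) = -21*(33 + 4) = -21*37 = -777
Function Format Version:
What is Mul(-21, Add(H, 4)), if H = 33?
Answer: -777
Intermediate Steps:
Mul(-21, Add(H, 4)) = Mul(-21, Add(33, 4)) = Mul(-21, 37) = -777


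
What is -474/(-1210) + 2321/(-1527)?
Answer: -1042306/923835 ≈ -1.1282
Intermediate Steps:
-474/(-1210) + 2321/(-1527) = -474*(-1/1210) + 2321*(-1/1527) = 237/605 - 2321/1527 = -1042306/923835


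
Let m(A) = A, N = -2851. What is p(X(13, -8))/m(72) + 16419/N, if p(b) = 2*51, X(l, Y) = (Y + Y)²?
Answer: -148561/34212 ≈ -4.3424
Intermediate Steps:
X(l, Y) = 4*Y² (X(l, Y) = (2*Y)² = 4*Y²)
p(b) = 102
p(X(13, -8))/m(72) + 16419/N = 102/72 + 16419/(-2851) = 102*(1/72) + 16419*(-1/2851) = 17/12 - 16419/2851 = -148561/34212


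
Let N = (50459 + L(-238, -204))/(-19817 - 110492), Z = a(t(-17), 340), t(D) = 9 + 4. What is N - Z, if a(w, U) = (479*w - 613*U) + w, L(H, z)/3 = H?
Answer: 26345823875/130309 ≈ 2.0218e+5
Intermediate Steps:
t(D) = 13
L(H, z) = 3*H
a(w, U) = -613*U + 480*w (a(w, U) = (-613*U + 479*w) + w = -613*U + 480*w)
Z = -202180 (Z = -613*340 + 480*13 = -208420 + 6240 = -202180)
N = -49745/130309 (N = (50459 + 3*(-238))/(-19817 - 110492) = (50459 - 714)/(-130309) = 49745*(-1/130309) = -49745/130309 ≈ -0.38175)
N - Z = -49745/130309 - 1*(-202180) = -49745/130309 + 202180 = 26345823875/130309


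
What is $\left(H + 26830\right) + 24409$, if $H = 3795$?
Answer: $55034$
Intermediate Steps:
$\left(H + 26830\right) + 24409 = \left(3795 + 26830\right) + 24409 = 30625 + 24409 = 55034$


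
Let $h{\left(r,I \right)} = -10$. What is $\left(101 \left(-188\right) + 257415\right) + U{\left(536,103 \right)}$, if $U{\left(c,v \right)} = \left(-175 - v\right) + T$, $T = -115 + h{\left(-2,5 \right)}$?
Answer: $238024$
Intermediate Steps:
$T = -125$ ($T = -115 - 10 = -125$)
$U{\left(c,v \right)} = -300 - v$ ($U{\left(c,v \right)} = \left(-175 - v\right) - 125 = -300 - v$)
$\left(101 \left(-188\right) + 257415\right) + U{\left(536,103 \right)} = \left(101 \left(-188\right) + 257415\right) - 403 = \left(-18988 + 257415\right) - 403 = 238427 - 403 = 238024$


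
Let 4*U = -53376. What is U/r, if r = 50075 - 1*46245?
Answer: -6672/1915 ≈ -3.4841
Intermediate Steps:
r = 3830 (r = 50075 - 46245 = 3830)
U = -13344 (U = (1/4)*(-53376) = -13344)
U/r = -13344/3830 = -13344*1/3830 = -6672/1915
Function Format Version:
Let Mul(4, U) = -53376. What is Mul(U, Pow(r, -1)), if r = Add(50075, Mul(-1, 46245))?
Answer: Rational(-6672, 1915) ≈ -3.4841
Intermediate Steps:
r = 3830 (r = Add(50075, -46245) = 3830)
U = -13344 (U = Mul(Rational(1, 4), -53376) = -13344)
Mul(U, Pow(r, -1)) = Mul(-13344, Pow(3830, -1)) = Mul(-13344, Rational(1, 3830)) = Rational(-6672, 1915)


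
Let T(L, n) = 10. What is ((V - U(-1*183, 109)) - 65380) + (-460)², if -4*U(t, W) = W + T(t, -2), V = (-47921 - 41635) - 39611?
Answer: 68331/4 ≈ 17083.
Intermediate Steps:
V = -129167 (V = -89556 - 39611 = -129167)
U(t, W) = -5/2 - W/4 (U(t, W) = -(W + 10)/4 = -(10 + W)/4 = -5/2 - W/4)
((V - U(-1*183, 109)) - 65380) + (-460)² = ((-129167 - (-5/2 - ¼*109)) - 65380) + (-460)² = ((-129167 - (-5/2 - 109/4)) - 65380) + 211600 = ((-129167 - 1*(-119/4)) - 65380) + 211600 = ((-129167 + 119/4) - 65380) + 211600 = (-516549/4 - 65380) + 211600 = -778069/4 + 211600 = 68331/4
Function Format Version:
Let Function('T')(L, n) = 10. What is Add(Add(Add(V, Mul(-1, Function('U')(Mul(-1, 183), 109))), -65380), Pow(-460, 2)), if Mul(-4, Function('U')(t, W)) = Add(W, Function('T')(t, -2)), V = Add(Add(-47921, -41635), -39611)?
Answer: Rational(68331, 4) ≈ 17083.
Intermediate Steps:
V = -129167 (V = Add(-89556, -39611) = -129167)
Function('U')(t, W) = Add(Rational(-5, 2), Mul(Rational(-1, 4), W)) (Function('U')(t, W) = Mul(Rational(-1, 4), Add(W, 10)) = Mul(Rational(-1, 4), Add(10, W)) = Add(Rational(-5, 2), Mul(Rational(-1, 4), W)))
Add(Add(Add(V, Mul(-1, Function('U')(Mul(-1, 183), 109))), -65380), Pow(-460, 2)) = Add(Add(Add(-129167, Mul(-1, Add(Rational(-5, 2), Mul(Rational(-1, 4), 109)))), -65380), Pow(-460, 2)) = Add(Add(Add(-129167, Mul(-1, Add(Rational(-5, 2), Rational(-109, 4)))), -65380), 211600) = Add(Add(Add(-129167, Mul(-1, Rational(-119, 4))), -65380), 211600) = Add(Add(Add(-129167, Rational(119, 4)), -65380), 211600) = Add(Add(Rational(-516549, 4), -65380), 211600) = Add(Rational(-778069, 4), 211600) = Rational(68331, 4)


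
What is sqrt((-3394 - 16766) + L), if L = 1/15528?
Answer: I*sqrt(1215238667478)/7764 ≈ 141.99*I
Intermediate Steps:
L = 1/15528 ≈ 6.4400e-5
sqrt((-3394 - 16766) + L) = sqrt((-3394 - 16766) + 1/15528) = sqrt(-20160 + 1/15528) = sqrt(-313044479/15528) = I*sqrt(1215238667478)/7764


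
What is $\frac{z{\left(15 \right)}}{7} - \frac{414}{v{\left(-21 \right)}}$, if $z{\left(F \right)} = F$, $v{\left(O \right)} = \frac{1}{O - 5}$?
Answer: $\frac{75363}{7} \approx 10766.0$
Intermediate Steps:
$v{\left(O \right)} = \frac{1}{-5 + O}$
$\frac{z{\left(15 \right)}}{7} - \frac{414}{v{\left(-21 \right)}} = \frac{15}{7} - \frac{414}{\frac{1}{-5 - 21}} = 15 \cdot \frac{1}{7} - \frac{414}{\frac{1}{-26}} = \frac{15}{7} - \frac{414}{- \frac{1}{26}} = \frac{15}{7} - -10764 = \frac{15}{7} + 10764 = \frac{75363}{7}$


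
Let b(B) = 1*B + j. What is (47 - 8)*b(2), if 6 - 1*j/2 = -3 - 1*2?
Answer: 936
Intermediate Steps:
j = 22 (j = 12 - 2*(-3 - 1*2) = 12 - 2*(-3 - 2) = 12 - 2*(-5) = 12 + 10 = 22)
b(B) = 22 + B (b(B) = 1*B + 22 = B + 22 = 22 + B)
(47 - 8)*b(2) = (47 - 8)*(22 + 2) = 39*24 = 936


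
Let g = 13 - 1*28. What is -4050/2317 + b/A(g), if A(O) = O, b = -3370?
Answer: 1549508/6951 ≈ 222.92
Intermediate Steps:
g = -15 (g = 13 - 28 = -15)
-4050/2317 + b/A(g) = -4050/2317 - 3370/(-15) = -4050*1/2317 - 3370*(-1/15) = -4050/2317 + 674/3 = 1549508/6951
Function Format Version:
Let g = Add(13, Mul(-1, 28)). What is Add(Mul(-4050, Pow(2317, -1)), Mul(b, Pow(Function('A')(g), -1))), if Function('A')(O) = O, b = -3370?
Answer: Rational(1549508, 6951) ≈ 222.92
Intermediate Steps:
g = -15 (g = Add(13, -28) = -15)
Add(Mul(-4050, Pow(2317, -1)), Mul(b, Pow(Function('A')(g), -1))) = Add(Mul(-4050, Pow(2317, -1)), Mul(-3370, Pow(-15, -1))) = Add(Mul(-4050, Rational(1, 2317)), Mul(-3370, Rational(-1, 15))) = Add(Rational(-4050, 2317), Rational(674, 3)) = Rational(1549508, 6951)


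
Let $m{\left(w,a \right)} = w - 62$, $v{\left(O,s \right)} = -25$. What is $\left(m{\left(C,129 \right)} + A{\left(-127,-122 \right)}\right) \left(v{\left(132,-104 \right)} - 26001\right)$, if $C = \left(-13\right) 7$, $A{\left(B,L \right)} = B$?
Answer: $7287280$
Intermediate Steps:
$C = -91$
$m{\left(w,a \right)} = -62 + w$
$\left(m{\left(C,129 \right)} + A{\left(-127,-122 \right)}\right) \left(v{\left(132,-104 \right)} - 26001\right) = \left(\left(-62 - 91\right) - 127\right) \left(-25 - 26001\right) = \left(-153 - 127\right) \left(-26026\right) = \left(-280\right) \left(-26026\right) = 7287280$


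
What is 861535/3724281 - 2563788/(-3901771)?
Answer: 12909779214913/14531291601651 ≈ 0.88841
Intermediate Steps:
861535/3724281 - 2563788/(-3901771) = 861535*(1/3724281) - 2563788*(-1/3901771) = 861535/3724281 + 2563788/3901771 = 12909779214913/14531291601651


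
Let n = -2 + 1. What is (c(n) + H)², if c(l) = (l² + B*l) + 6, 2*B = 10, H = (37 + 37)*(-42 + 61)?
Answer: 1982464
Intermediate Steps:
n = -1
H = 1406 (H = 74*19 = 1406)
B = 5 (B = (½)*10 = 5)
c(l) = 6 + l² + 5*l (c(l) = (l² + 5*l) + 6 = 6 + l² + 5*l)
(c(n) + H)² = ((6 + (-1)² + 5*(-1)) + 1406)² = ((6 + 1 - 5) + 1406)² = (2 + 1406)² = 1408² = 1982464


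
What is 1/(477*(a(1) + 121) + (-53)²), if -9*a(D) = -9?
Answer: 1/61003 ≈ 1.6393e-5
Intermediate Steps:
a(D) = 1 (a(D) = -⅑*(-9) = 1)
1/(477*(a(1) + 121) + (-53)²) = 1/(477*(1 + 121) + (-53)²) = 1/(477*122 + 2809) = 1/(58194 + 2809) = 1/61003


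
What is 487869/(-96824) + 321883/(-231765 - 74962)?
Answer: -180808594355/29698535048 ≈ -6.0881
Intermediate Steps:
487869/(-96824) + 321883/(-231765 - 74962) = 487869*(-1/96824) + 321883/(-306727) = -487869/96824 + 321883*(-1/306727) = -487869/96824 - 321883/306727 = -180808594355/29698535048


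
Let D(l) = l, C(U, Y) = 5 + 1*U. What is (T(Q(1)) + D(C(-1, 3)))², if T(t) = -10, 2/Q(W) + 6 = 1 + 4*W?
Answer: 36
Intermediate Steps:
C(U, Y) = 5 + U
Q(W) = 2/(-5 + 4*W) (Q(W) = 2/(-6 + (1 + 4*W)) = 2/(-5 + 4*W))
(T(Q(1)) + D(C(-1, 3)))² = (-10 + (5 - 1))² = (-10 + 4)² = (-6)² = 36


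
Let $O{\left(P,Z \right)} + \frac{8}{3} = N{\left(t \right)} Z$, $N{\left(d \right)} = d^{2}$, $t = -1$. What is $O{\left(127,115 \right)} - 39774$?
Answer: $- \frac{118985}{3} \approx -39662.0$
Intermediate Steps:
$O{\left(P,Z \right)} = - \frac{8}{3} + Z$ ($O{\left(P,Z \right)} = - \frac{8}{3} + \left(-1\right)^{2} Z = - \frac{8}{3} + 1 Z = - \frac{8}{3} + Z$)
$O{\left(127,115 \right)} - 39774 = \left(- \frac{8}{3} + 115\right) - 39774 = \frac{337}{3} - 39774 = - \frac{118985}{3}$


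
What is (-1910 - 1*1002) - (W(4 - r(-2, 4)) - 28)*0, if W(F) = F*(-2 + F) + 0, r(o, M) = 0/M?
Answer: -2912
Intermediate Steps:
r(o, M) = 0
W(F) = F*(-2 + F)
(-1910 - 1*1002) - (W(4 - r(-2, 4)) - 28)*0 = (-1910 - 1*1002) - ((4 - 1*0)*(-2 + (4 - 1*0)) - 28)*0 = (-1910 - 1002) - ((4 + 0)*(-2 + (4 + 0)) - 28)*0 = -2912 - (4*(-2 + 4) - 28)*0 = -2912 - (4*2 - 28)*0 = -2912 - (8 - 28)*0 = -2912 - (-20)*0 = -2912 - 1*0 = -2912 + 0 = -2912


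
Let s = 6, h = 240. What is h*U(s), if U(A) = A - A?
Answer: 0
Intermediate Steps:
U(A) = 0
h*U(s) = 240*0 = 0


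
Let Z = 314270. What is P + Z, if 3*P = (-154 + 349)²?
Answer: 326945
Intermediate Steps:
P = 12675 (P = (-154 + 349)²/3 = (⅓)*195² = (⅓)*38025 = 12675)
P + Z = 12675 + 314270 = 326945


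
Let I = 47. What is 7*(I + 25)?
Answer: 504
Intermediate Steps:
7*(I + 25) = 7*(47 + 25) = 7*72 = 504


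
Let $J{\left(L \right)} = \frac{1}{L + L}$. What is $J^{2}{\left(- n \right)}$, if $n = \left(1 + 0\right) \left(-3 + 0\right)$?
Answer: $\frac{1}{36} \approx 0.027778$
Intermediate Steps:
$n = -3$ ($n = 1 \left(-3\right) = -3$)
$J{\left(L \right)} = \frac{1}{2 L}$
$J^{2}{\left(- n \right)} = \left(\frac{1}{2 \left(\left(-1\right) \left(-3\right)\right)}\right)^{2} = \left(\frac{1}{2 \cdot 3}\right)^{2} = \left(\frac{1}{2} \cdot \frac{1}{3}\right)^{2} = \left(\frac{1}{6}\right)^{2} = \frac{1}{36}$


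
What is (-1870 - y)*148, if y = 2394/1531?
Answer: -424073872/1531 ≈ -2.7699e+5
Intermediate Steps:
y = 2394/1531 (y = 2394*(1/1531) = 2394/1531 ≈ 1.5637)
(-1870 - y)*148 = (-1870 - 1*2394/1531)*148 = (-1870 - 2394/1531)*148 = -2865364/1531*148 = -424073872/1531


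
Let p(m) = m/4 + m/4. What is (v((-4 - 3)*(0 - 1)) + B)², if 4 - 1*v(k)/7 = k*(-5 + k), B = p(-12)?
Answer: 5776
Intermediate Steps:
p(m) = m/2 (p(m) = m*(¼) + m*(¼) = m/4 + m/4 = m/2)
B = -6 (B = (½)*(-12) = -6)
v(k) = 28 - 7*k*(-5 + k)
(v((-4 - 3)*(0 - 1)) + B)² = ((28 - 7*(0 - 1)²*(-4 - 3)² + 35*((-4 - 3)*(0 - 1))) - 6)² = ((28 - 7*(-7*(-1))² + 35*(-7*(-1))) - 6)² = ((28 - 7*7² + 35*7) - 6)² = ((28 - 7*49 + 245) - 6)² = ((28 - 343 + 245) - 6)² = (-70 - 6)² = (-76)² = 5776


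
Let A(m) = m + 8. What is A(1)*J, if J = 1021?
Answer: 9189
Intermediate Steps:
A(m) = 8 + m
A(1)*J = (8 + 1)*1021 = 9*1021 = 9189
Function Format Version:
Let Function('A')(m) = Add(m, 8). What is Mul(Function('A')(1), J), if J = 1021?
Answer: 9189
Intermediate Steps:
Function('A')(m) = Add(8, m)
Mul(Function('A')(1), J) = Mul(Add(8, 1), 1021) = Mul(9, 1021) = 9189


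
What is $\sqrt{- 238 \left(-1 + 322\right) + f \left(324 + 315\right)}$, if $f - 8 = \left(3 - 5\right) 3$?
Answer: $4 i \sqrt{4695} \approx 274.08 i$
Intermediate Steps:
$f = 2$ ($f = 8 + \left(3 - 5\right) 3 = 8 - 6 = 2$)
$\sqrt{- 238 \left(-1 + 322\right) + f \left(324 + 315\right)} = \sqrt{- 238 \left(-1 + 322\right) + 2 \left(324 + 315\right)} = \sqrt{\left(-238\right) 321 + 2 \cdot 639} = \sqrt{-76398 + 1278} = \sqrt{-75120} = 4 i \sqrt{4695}$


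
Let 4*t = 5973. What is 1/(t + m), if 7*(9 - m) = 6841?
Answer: 28/14699 ≈ 0.0019049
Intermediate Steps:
t = 5973/4 (t = (¼)*5973 = 5973/4 ≈ 1493.3)
m = -6778/7 (m = 9 - ⅐*6841 = 9 - 6841/7 = -6778/7 ≈ -968.29)
1/(t + m) = 1/(5973/4 - 6778/7) = 1/(14699/28) = 28/14699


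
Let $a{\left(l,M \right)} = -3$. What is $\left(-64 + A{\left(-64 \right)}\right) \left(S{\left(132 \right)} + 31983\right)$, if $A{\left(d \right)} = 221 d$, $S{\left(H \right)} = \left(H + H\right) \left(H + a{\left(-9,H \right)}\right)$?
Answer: $-938282112$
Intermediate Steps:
$S{\left(H \right)} = 2 H \left(-3 + H\right)$ ($S{\left(H \right)} = \left(H + H\right) \left(H - 3\right) = 2 H \left(-3 + H\right)$)
$\left(-64 + A{\left(-64 \right)}\right) \left(S{\left(132 \right)} + 31983\right) = \left(-64 + 221 \left(-64\right)\right) \left(2 \cdot 132 \left(-3 + 132\right) + 31983\right) = \left(-64 - 14144\right) \left(2 \cdot 132 \cdot 129 + 31983\right) = - 14208 \left(34056 + 31983\right) = \left(-14208\right) 66039 = -938282112$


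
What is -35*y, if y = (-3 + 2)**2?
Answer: -35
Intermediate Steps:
y = 1 (y = (-1)**2 = 1)
-35*y = -35*1 = -35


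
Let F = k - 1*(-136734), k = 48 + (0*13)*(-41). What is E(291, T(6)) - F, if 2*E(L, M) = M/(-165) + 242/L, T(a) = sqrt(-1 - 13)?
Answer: -39803441/291 - I*sqrt(14)/330 ≈ -1.3678e+5 - 0.011338*I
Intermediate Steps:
T(a) = I*sqrt(14) (T(a) = sqrt(-14) = I*sqrt(14))
k = 48 (k = 48 + 0*(-41) = 48 + 0 = 48)
E(L, M) = 121/L - M/330 (E(L, M) = (M/(-165) + 242/L)/2 = (M*(-1/165) + 242/L)/2 = (-M/165 + 242/L)/2 = (242/L - M/165)/2 = 121/L - M/330)
F = 136782 (F = 48 - 1*(-136734) = 48 + 136734 = 136782)
E(291, T(6)) - F = (121/291 - I*sqrt(14)/330) - 1*136782 = (121*(1/291) - I*sqrt(14)/330) - 136782 = (121/291 - I*sqrt(14)/330) - 136782 = -39803441/291 - I*sqrt(14)/330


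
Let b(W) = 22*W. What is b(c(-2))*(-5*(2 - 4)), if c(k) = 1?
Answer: 220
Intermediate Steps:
b(c(-2))*(-5*(2 - 4)) = (22*1)*(-5*(2 - 4)) = 22*(-5*(-2)) = 22*10 = 220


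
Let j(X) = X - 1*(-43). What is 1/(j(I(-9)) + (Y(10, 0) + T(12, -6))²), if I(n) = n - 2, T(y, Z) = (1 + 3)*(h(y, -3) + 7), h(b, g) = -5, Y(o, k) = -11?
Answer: 1/41 ≈ 0.024390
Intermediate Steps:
T(y, Z) = 8 (T(y, Z) = (1 + 3)*(-5 + 7) = 4*2 = 8)
I(n) = -2 + n
j(X) = 43 + X (j(X) = X + 43 = 43 + X)
1/(j(I(-9)) + (Y(10, 0) + T(12, -6))²) = 1/((43 + (-2 - 9)) + (-11 + 8)²) = 1/((43 - 11) + (-3)²) = 1/(32 + 9) = 1/41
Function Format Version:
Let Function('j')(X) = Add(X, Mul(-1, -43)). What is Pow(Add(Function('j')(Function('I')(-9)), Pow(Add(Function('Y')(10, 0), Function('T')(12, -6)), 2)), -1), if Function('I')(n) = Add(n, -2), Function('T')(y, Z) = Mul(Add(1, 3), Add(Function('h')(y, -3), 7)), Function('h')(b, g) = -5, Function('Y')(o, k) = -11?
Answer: Rational(1, 41) ≈ 0.024390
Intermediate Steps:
Function('T')(y, Z) = 8 (Function('T')(y, Z) = Mul(Add(1, 3), Add(-5, 7)) = Mul(4, 2) = 8)
Function('I')(n) = Add(-2, n)
Function('j')(X) = Add(43, X) (Function('j')(X) = Add(X, 43) = Add(43, X))
Pow(Add(Function('j')(Function('I')(-9)), Pow(Add(Function('Y')(10, 0), Function('T')(12, -6)), 2)), -1) = Pow(Add(Add(43, Add(-2, -9)), Pow(Add(-11, 8), 2)), -1) = Pow(Add(Add(43, -11), Pow(-3, 2)), -1) = Pow(Add(32, 9), -1) = Pow(41, -1) = Rational(1, 41)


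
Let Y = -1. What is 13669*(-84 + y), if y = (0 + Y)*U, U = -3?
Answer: -1107189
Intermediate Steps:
y = 3 (y = (0 - 1)*(-3) = -1*(-3) = 3)
13669*(-84 + y) = 13669*(-84 + 3) = 13669*(-81) = -1107189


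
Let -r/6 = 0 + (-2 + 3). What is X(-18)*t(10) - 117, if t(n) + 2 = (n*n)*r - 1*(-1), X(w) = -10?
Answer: 5893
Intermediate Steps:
r = -6 (r = -6*(0 + (-2 + 3)) = -6*(0 + 1) = -6*1 = -6)
t(n) = -1 - 6*n² (t(n) = -2 + ((n*n)*(-6) - 1*(-1)) = -2 + (n²*(-6) + 1) = -2 + (-6*n² + 1) = -2 + (1 - 6*n²) = -1 - 6*n²)
X(-18)*t(10) - 117 = -10*(-1 - 6*10²) - 117 = -10*(-1 - 6*100) - 117 = -10*(-1 - 600) - 117 = -10*(-601) - 117 = 6010 - 117 = 5893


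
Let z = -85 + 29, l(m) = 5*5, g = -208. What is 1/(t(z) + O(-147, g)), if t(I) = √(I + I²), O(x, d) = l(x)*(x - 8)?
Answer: -775/3002509 - 2*√770/15012545 ≈ -0.00026181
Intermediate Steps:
l(m) = 25
O(x, d) = -200 + 25*x (O(x, d) = 25*(x - 8) = 25*(-8 + x) = -200 + 25*x)
z = -56
1/(t(z) + O(-147, g)) = 1/(√(-56*(1 - 56)) + (-200 + 25*(-147))) = 1/(√(-56*(-55)) + (-200 - 3675)) = 1/(√3080 - 3875) = 1/(2*√770 - 3875) = 1/(-3875 + 2*√770)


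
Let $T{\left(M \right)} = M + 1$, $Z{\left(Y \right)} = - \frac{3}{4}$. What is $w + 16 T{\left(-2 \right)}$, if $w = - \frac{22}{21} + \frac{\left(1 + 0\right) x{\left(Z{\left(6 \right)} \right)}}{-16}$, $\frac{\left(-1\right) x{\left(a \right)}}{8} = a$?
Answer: $- \frac{2927}{168} \approx -17.423$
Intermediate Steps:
$Z{\left(Y \right)} = - \frac{3}{4}$ ($Z{\left(Y \right)} = \left(-3\right) \frac{1}{4} = - \frac{3}{4}$)
$T{\left(M \right)} = 1 + M$
$x{\left(a \right)} = - 8 a$
$w = - \frac{239}{168}$ ($w = - \frac{22}{21} + \frac{\left(1 + 0\right) \left(\left(-8\right) \left(- \frac{3}{4}\right)\right)}{-16} = \left(-22\right) \frac{1}{21} + 1 \cdot 6 \left(- \frac{1}{16}\right) = - \frac{22}{21} + 6 \left(- \frac{1}{16}\right) = - \frac{22}{21} - \frac{3}{8} = - \frac{239}{168} \approx -1.4226$)
$w + 16 T{\left(-2 \right)} = - \frac{239}{168} + 16 \left(1 - 2\right) = - \frac{239}{168} + 16 \left(-1\right) = - \frac{239}{168} - 16 = - \frac{2927}{168}$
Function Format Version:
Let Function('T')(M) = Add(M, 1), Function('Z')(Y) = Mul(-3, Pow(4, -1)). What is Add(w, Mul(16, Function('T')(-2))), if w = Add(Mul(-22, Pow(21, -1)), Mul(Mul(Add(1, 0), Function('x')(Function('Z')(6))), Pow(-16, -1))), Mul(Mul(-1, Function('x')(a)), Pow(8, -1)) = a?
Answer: Rational(-2927, 168) ≈ -17.423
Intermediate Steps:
Function('Z')(Y) = Rational(-3, 4) (Function('Z')(Y) = Mul(-3, Rational(1, 4)) = Rational(-3, 4))
Function('T')(M) = Add(1, M)
Function('x')(a) = Mul(-8, a)
w = Rational(-239, 168) (w = Add(Mul(-22, Pow(21, -1)), Mul(Mul(Add(1, 0), Mul(-8, Rational(-3, 4))), Pow(-16, -1))) = Add(Mul(-22, Rational(1, 21)), Mul(Mul(1, 6), Rational(-1, 16))) = Add(Rational(-22, 21), Mul(6, Rational(-1, 16))) = Add(Rational(-22, 21), Rational(-3, 8)) = Rational(-239, 168) ≈ -1.4226)
Add(w, Mul(16, Function('T')(-2))) = Add(Rational(-239, 168), Mul(16, Add(1, -2))) = Add(Rational(-239, 168), Mul(16, -1)) = Add(Rational(-239, 168), -16) = Rational(-2927, 168)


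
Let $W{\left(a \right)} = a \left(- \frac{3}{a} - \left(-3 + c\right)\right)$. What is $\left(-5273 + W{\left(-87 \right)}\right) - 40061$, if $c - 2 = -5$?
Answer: $-45859$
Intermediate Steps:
$c = -3$ ($c = 2 - 5 = -3$)
$W{\left(a \right)} = a \left(6 - \frac{3}{a}\right)$ ($W{\left(a \right)} = a \left(- \frac{3}{a} - \left(-3 - 3\right)\right) = a \left(- \frac{3}{a} - -6\right) = a \left(- \frac{3}{a} + 6\right) = a \left(6 - \frac{3}{a}\right)$)
$\left(-5273 + W{\left(-87 \right)}\right) - 40061 = \left(-5273 + \left(-3 + 6 \left(-87\right)\right)\right) - 40061 = \left(-5273 - 525\right) - 40061 = -5798 - 40061 = -45859$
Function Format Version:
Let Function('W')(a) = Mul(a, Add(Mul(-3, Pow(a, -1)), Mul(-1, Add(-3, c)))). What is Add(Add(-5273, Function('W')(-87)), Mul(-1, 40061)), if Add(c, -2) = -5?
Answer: -45859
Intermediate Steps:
c = -3 (c = Add(2, -5) = -3)
Function('W')(a) = Mul(a, Add(6, Mul(-3, Pow(a, -1)))) (Function('W')(a) = Mul(a, Add(Mul(-3, Pow(a, -1)), Mul(-1, Add(-3, -3)))) = Mul(a, Add(Mul(-3, Pow(a, -1)), Mul(-1, -6))) = Mul(a, Add(Mul(-3, Pow(a, -1)), 6)) = Mul(a, Add(6, Mul(-3, Pow(a, -1)))))
Add(Add(-5273, Function('W')(-87)), Mul(-1, 40061)) = Add(Add(-5273, Add(-3, Mul(6, -87))), Mul(-1, 40061)) = Add(Add(-5273, Add(-3, -522)), -40061) = Add(Add(-5273, -525), -40061) = Add(-5798, -40061) = -45859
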